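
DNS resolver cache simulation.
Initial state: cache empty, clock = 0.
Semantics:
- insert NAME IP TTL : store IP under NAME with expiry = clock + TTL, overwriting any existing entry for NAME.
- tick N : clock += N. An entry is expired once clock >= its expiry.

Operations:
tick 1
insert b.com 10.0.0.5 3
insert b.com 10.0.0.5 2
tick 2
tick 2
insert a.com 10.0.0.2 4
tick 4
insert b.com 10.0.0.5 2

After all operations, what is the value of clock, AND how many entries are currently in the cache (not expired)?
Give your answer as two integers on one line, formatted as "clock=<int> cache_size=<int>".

Op 1: tick 1 -> clock=1.
Op 2: insert b.com -> 10.0.0.5 (expiry=1+3=4). clock=1
Op 3: insert b.com -> 10.0.0.5 (expiry=1+2=3). clock=1
Op 4: tick 2 -> clock=3. purged={b.com}
Op 5: tick 2 -> clock=5.
Op 6: insert a.com -> 10.0.0.2 (expiry=5+4=9). clock=5
Op 7: tick 4 -> clock=9. purged={a.com}
Op 8: insert b.com -> 10.0.0.5 (expiry=9+2=11). clock=9
Final clock = 9
Final cache (unexpired): {b.com} -> size=1

Answer: clock=9 cache_size=1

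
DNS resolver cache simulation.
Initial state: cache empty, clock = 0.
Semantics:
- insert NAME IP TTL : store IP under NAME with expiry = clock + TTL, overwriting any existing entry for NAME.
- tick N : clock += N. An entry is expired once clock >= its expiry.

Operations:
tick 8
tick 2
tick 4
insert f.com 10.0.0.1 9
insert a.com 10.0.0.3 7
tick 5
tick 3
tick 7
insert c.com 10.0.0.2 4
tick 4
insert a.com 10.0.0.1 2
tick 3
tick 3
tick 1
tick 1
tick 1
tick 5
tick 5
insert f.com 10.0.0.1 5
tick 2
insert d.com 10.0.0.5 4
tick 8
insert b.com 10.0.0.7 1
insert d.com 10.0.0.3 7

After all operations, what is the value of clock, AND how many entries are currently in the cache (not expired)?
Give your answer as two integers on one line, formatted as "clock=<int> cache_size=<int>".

Op 1: tick 8 -> clock=8.
Op 2: tick 2 -> clock=10.
Op 3: tick 4 -> clock=14.
Op 4: insert f.com -> 10.0.0.1 (expiry=14+9=23). clock=14
Op 5: insert a.com -> 10.0.0.3 (expiry=14+7=21). clock=14
Op 6: tick 5 -> clock=19.
Op 7: tick 3 -> clock=22. purged={a.com}
Op 8: tick 7 -> clock=29. purged={f.com}
Op 9: insert c.com -> 10.0.0.2 (expiry=29+4=33). clock=29
Op 10: tick 4 -> clock=33. purged={c.com}
Op 11: insert a.com -> 10.0.0.1 (expiry=33+2=35). clock=33
Op 12: tick 3 -> clock=36. purged={a.com}
Op 13: tick 3 -> clock=39.
Op 14: tick 1 -> clock=40.
Op 15: tick 1 -> clock=41.
Op 16: tick 1 -> clock=42.
Op 17: tick 5 -> clock=47.
Op 18: tick 5 -> clock=52.
Op 19: insert f.com -> 10.0.0.1 (expiry=52+5=57). clock=52
Op 20: tick 2 -> clock=54.
Op 21: insert d.com -> 10.0.0.5 (expiry=54+4=58). clock=54
Op 22: tick 8 -> clock=62. purged={d.com,f.com}
Op 23: insert b.com -> 10.0.0.7 (expiry=62+1=63). clock=62
Op 24: insert d.com -> 10.0.0.3 (expiry=62+7=69). clock=62
Final clock = 62
Final cache (unexpired): {b.com,d.com} -> size=2

Answer: clock=62 cache_size=2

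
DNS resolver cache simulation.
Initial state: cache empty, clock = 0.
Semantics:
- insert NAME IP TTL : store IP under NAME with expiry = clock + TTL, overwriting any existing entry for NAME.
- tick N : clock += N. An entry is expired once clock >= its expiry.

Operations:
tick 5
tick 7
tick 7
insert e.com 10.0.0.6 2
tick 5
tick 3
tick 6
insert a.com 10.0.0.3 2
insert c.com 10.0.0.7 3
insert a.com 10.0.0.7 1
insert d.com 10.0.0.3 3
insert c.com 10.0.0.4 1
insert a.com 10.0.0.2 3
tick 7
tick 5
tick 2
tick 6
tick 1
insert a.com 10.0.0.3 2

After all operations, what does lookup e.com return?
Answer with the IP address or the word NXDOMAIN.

Op 1: tick 5 -> clock=5.
Op 2: tick 7 -> clock=12.
Op 3: tick 7 -> clock=19.
Op 4: insert e.com -> 10.0.0.6 (expiry=19+2=21). clock=19
Op 5: tick 5 -> clock=24. purged={e.com}
Op 6: tick 3 -> clock=27.
Op 7: tick 6 -> clock=33.
Op 8: insert a.com -> 10.0.0.3 (expiry=33+2=35). clock=33
Op 9: insert c.com -> 10.0.0.7 (expiry=33+3=36). clock=33
Op 10: insert a.com -> 10.0.0.7 (expiry=33+1=34). clock=33
Op 11: insert d.com -> 10.0.0.3 (expiry=33+3=36). clock=33
Op 12: insert c.com -> 10.0.0.4 (expiry=33+1=34). clock=33
Op 13: insert a.com -> 10.0.0.2 (expiry=33+3=36). clock=33
Op 14: tick 7 -> clock=40. purged={a.com,c.com,d.com}
Op 15: tick 5 -> clock=45.
Op 16: tick 2 -> clock=47.
Op 17: tick 6 -> clock=53.
Op 18: tick 1 -> clock=54.
Op 19: insert a.com -> 10.0.0.3 (expiry=54+2=56). clock=54
lookup e.com: not in cache (expired or never inserted)

Answer: NXDOMAIN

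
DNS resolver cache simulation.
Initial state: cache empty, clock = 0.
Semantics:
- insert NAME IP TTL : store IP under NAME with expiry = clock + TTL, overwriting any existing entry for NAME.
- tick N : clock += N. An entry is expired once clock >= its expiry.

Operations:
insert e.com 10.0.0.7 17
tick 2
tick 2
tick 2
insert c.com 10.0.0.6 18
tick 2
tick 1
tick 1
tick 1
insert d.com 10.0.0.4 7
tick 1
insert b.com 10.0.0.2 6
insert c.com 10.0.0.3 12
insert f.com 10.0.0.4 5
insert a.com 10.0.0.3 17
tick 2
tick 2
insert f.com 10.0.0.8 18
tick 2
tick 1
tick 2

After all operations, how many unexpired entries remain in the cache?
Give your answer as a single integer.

Answer: 3

Derivation:
Op 1: insert e.com -> 10.0.0.7 (expiry=0+17=17). clock=0
Op 2: tick 2 -> clock=2.
Op 3: tick 2 -> clock=4.
Op 4: tick 2 -> clock=6.
Op 5: insert c.com -> 10.0.0.6 (expiry=6+18=24). clock=6
Op 6: tick 2 -> clock=8.
Op 7: tick 1 -> clock=9.
Op 8: tick 1 -> clock=10.
Op 9: tick 1 -> clock=11.
Op 10: insert d.com -> 10.0.0.4 (expiry=11+7=18). clock=11
Op 11: tick 1 -> clock=12.
Op 12: insert b.com -> 10.0.0.2 (expiry=12+6=18). clock=12
Op 13: insert c.com -> 10.0.0.3 (expiry=12+12=24). clock=12
Op 14: insert f.com -> 10.0.0.4 (expiry=12+5=17). clock=12
Op 15: insert a.com -> 10.0.0.3 (expiry=12+17=29). clock=12
Op 16: tick 2 -> clock=14.
Op 17: tick 2 -> clock=16.
Op 18: insert f.com -> 10.0.0.8 (expiry=16+18=34). clock=16
Op 19: tick 2 -> clock=18. purged={b.com,d.com,e.com}
Op 20: tick 1 -> clock=19.
Op 21: tick 2 -> clock=21.
Final cache (unexpired): {a.com,c.com,f.com} -> size=3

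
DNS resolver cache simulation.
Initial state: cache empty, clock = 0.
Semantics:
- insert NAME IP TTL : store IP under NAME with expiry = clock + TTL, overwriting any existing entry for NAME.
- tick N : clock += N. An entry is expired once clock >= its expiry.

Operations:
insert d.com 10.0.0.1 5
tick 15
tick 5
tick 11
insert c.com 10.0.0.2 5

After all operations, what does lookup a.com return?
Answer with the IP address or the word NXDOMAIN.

Answer: NXDOMAIN

Derivation:
Op 1: insert d.com -> 10.0.0.1 (expiry=0+5=5). clock=0
Op 2: tick 15 -> clock=15. purged={d.com}
Op 3: tick 5 -> clock=20.
Op 4: tick 11 -> clock=31.
Op 5: insert c.com -> 10.0.0.2 (expiry=31+5=36). clock=31
lookup a.com: not in cache (expired or never inserted)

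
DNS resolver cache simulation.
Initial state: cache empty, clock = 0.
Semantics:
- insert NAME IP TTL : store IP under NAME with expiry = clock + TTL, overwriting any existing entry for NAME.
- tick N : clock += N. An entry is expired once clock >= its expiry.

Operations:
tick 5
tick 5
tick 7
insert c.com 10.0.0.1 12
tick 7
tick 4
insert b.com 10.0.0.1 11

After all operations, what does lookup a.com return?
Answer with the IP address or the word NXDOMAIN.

Op 1: tick 5 -> clock=5.
Op 2: tick 5 -> clock=10.
Op 3: tick 7 -> clock=17.
Op 4: insert c.com -> 10.0.0.1 (expiry=17+12=29). clock=17
Op 5: tick 7 -> clock=24.
Op 6: tick 4 -> clock=28.
Op 7: insert b.com -> 10.0.0.1 (expiry=28+11=39). clock=28
lookup a.com: not in cache (expired or never inserted)

Answer: NXDOMAIN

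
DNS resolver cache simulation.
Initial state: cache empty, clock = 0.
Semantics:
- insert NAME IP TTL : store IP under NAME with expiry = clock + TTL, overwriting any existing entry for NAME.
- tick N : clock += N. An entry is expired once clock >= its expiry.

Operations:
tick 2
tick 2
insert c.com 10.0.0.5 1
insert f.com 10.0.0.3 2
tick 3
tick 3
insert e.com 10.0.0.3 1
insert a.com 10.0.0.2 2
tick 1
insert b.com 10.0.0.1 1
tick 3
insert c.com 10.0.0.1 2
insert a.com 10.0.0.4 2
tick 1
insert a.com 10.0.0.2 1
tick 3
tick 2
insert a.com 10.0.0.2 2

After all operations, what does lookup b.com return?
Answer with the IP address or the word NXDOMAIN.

Answer: NXDOMAIN

Derivation:
Op 1: tick 2 -> clock=2.
Op 2: tick 2 -> clock=4.
Op 3: insert c.com -> 10.0.0.5 (expiry=4+1=5). clock=4
Op 4: insert f.com -> 10.0.0.3 (expiry=4+2=6). clock=4
Op 5: tick 3 -> clock=7. purged={c.com,f.com}
Op 6: tick 3 -> clock=10.
Op 7: insert e.com -> 10.0.0.3 (expiry=10+1=11). clock=10
Op 8: insert a.com -> 10.0.0.2 (expiry=10+2=12). clock=10
Op 9: tick 1 -> clock=11. purged={e.com}
Op 10: insert b.com -> 10.0.0.1 (expiry=11+1=12). clock=11
Op 11: tick 3 -> clock=14. purged={a.com,b.com}
Op 12: insert c.com -> 10.0.0.1 (expiry=14+2=16). clock=14
Op 13: insert a.com -> 10.0.0.4 (expiry=14+2=16). clock=14
Op 14: tick 1 -> clock=15.
Op 15: insert a.com -> 10.0.0.2 (expiry=15+1=16). clock=15
Op 16: tick 3 -> clock=18. purged={a.com,c.com}
Op 17: tick 2 -> clock=20.
Op 18: insert a.com -> 10.0.0.2 (expiry=20+2=22). clock=20
lookup b.com: not in cache (expired or never inserted)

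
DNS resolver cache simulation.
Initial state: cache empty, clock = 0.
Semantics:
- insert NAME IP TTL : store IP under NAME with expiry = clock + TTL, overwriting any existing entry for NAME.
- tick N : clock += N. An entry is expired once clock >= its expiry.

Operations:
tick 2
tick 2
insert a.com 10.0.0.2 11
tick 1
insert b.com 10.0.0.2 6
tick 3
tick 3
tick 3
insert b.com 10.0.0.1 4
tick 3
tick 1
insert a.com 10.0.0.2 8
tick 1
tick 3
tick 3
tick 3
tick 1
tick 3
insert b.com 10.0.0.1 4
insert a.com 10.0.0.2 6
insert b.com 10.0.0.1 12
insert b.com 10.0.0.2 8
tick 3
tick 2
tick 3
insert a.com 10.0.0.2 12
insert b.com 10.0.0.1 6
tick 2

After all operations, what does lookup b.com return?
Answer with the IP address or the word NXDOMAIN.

Op 1: tick 2 -> clock=2.
Op 2: tick 2 -> clock=4.
Op 3: insert a.com -> 10.0.0.2 (expiry=4+11=15). clock=4
Op 4: tick 1 -> clock=5.
Op 5: insert b.com -> 10.0.0.2 (expiry=5+6=11). clock=5
Op 6: tick 3 -> clock=8.
Op 7: tick 3 -> clock=11. purged={b.com}
Op 8: tick 3 -> clock=14.
Op 9: insert b.com -> 10.0.0.1 (expiry=14+4=18). clock=14
Op 10: tick 3 -> clock=17. purged={a.com}
Op 11: tick 1 -> clock=18. purged={b.com}
Op 12: insert a.com -> 10.0.0.2 (expiry=18+8=26). clock=18
Op 13: tick 1 -> clock=19.
Op 14: tick 3 -> clock=22.
Op 15: tick 3 -> clock=25.
Op 16: tick 3 -> clock=28. purged={a.com}
Op 17: tick 1 -> clock=29.
Op 18: tick 3 -> clock=32.
Op 19: insert b.com -> 10.0.0.1 (expiry=32+4=36). clock=32
Op 20: insert a.com -> 10.0.0.2 (expiry=32+6=38). clock=32
Op 21: insert b.com -> 10.0.0.1 (expiry=32+12=44). clock=32
Op 22: insert b.com -> 10.0.0.2 (expiry=32+8=40). clock=32
Op 23: tick 3 -> clock=35.
Op 24: tick 2 -> clock=37.
Op 25: tick 3 -> clock=40. purged={a.com,b.com}
Op 26: insert a.com -> 10.0.0.2 (expiry=40+12=52). clock=40
Op 27: insert b.com -> 10.0.0.1 (expiry=40+6=46). clock=40
Op 28: tick 2 -> clock=42.
lookup b.com: present, ip=10.0.0.1 expiry=46 > clock=42

Answer: 10.0.0.1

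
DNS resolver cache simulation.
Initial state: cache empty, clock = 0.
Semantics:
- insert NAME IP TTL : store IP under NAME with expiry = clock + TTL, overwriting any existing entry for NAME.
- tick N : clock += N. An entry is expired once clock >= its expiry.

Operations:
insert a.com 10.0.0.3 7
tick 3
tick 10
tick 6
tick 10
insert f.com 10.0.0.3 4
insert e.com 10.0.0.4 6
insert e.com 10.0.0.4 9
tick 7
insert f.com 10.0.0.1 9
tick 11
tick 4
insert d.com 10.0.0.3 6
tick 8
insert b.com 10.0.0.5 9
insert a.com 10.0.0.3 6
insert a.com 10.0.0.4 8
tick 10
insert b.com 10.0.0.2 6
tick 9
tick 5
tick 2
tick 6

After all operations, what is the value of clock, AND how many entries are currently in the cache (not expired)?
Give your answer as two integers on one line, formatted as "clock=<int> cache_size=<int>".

Op 1: insert a.com -> 10.0.0.3 (expiry=0+7=7). clock=0
Op 2: tick 3 -> clock=3.
Op 3: tick 10 -> clock=13. purged={a.com}
Op 4: tick 6 -> clock=19.
Op 5: tick 10 -> clock=29.
Op 6: insert f.com -> 10.0.0.3 (expiry=29+4=33). clock=29
Op 7: insert e.com -> 10.0.0.4 (expiry=29+6=35). clock=29
Op 8: insert e.com -> 10.0.0.4 (expiry=29+9=38). clock=29
Op 9: tick 7 -> clock=36. purged={f.com}
Op 10: insert f.com -> 10.0.0.1 (expiry=36+9=45). clock=36
Op 11: tick 11 -> clock=47. purged={e.com,f.com}
Op 12: tick 4 -> clock=51.
Op 13: insert d.com -> 10.0.0.3 (expiry=51+6=57). clock=51
Op 14: tick 8 -> clock=59. purged={d.com}
Op 15: insert b.com -> 10.0.0.5 (expiry=59+9=68). clock=59
Op 16: insert a.com -> 10.0.0.3 (expiry=59+6=65). clock=59
Op 17: insert a.com -> 10.0.0.4 (expiry=59+8=67). clock=59
Op 18: tick 10 -> clock=69. purged={a.com,b.com}
Op 19: insert b.com -> 10.0.0.2 (expiry=69+6=75). clock=69
Op 20: tick 9 -> clock=78. purged={b.com}
Op 21: tick 5 -> clock=83.
Op 22: tick 2 -> clock=85.
Op 23: tick 6 -> clock=91.
Final clock = 91
Final cache (unexpired): {} -> size=0

Answer: clock=91 cache_size=0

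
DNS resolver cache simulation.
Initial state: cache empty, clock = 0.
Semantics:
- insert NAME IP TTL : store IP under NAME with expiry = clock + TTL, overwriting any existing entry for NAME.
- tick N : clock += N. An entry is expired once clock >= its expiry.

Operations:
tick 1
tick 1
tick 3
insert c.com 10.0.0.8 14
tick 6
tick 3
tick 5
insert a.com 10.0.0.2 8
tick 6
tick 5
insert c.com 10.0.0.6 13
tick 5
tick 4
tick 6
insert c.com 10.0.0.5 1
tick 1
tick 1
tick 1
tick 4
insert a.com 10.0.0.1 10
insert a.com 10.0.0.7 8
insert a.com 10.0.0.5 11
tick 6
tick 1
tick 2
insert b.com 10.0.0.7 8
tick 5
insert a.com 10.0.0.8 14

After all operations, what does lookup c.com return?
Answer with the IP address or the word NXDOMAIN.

Answer: NXDOMAIN

Derivation:
Op 1: tick 1 -> clock=1.
Op 2: tick 1 -> clock=2.
Op 3: tick 3 -> clock=5.
Op 4: insert c.com -> 10.0.0.8 (expiry=5+14=19). clock=5
Op 5: tick 6 -> clock=11.
Op 6: tick 3 -> clock=14.
Op 7: tick 5 -> clock=19. purged={c.com}
Op 8: insert a.com -> 10.0.0.2 (expiry=19+8=27). clock=19
Op 9: tick 6 -> clock=25.
Op 10: tick 5 -> clock=30. purged={a.com}
Op 11: insert c.com -> 10.0.0.6 (expiry=30+13=43). clock=30
Op 12: tick 5 -> clock=35.
Op 13: tick 4 -> clock=39.
Op 14: tick 6 -> clock=45. purged={c.com}
Op 15: insert c.com -> 10.0.0.5 (expiry=45+1=46). clock=45
Op 16: tick 1 -> clock=46. purged={c.com}
Op 17: tick 1 -> clock=47.
Op 18: tick 1 -> clock=48.
Op 19: tick 4 -> clock=52.
Op 20: insert a.com -> 10.0.0.1 (expiry=52+10=62). clock=52
Op 21: insert a.com -> 10.0.0.7 (expiry=52+8=60). clock=52
Op 22: insert a.com -> 10.0.0.5 (expiry=52+11=63). clock=52
Op 23: tick 6 -> clock=58.
Op 24: tick 1 -> clock=59.
Op 25: tick 2 -> clock=61.
Op 26: insert b.com -> 10.0.0.7 (expiry=61+8=69). clock=61
Op 27: tick 5 -> clock=66. purged={a.com}
Op 28: insert a.com -> 10.0.0.8 (expiry=66+14=80). clock=66
lookup c.com: not in cache (expired or never inserted)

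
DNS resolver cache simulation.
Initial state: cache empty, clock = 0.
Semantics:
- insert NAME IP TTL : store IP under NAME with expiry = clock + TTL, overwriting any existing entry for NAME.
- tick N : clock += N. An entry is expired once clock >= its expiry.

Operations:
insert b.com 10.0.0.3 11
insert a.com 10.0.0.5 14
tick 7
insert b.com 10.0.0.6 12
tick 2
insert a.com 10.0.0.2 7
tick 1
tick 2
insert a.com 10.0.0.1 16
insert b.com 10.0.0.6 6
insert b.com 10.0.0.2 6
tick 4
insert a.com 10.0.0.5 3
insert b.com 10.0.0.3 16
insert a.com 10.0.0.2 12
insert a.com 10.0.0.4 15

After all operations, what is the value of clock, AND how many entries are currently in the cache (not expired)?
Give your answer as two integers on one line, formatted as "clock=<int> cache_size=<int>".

Op 1: insert b.com -> 10.0.0.3 (expiry=0+11=11). clock=0
Op 2: insert a.com -> 10.0.0.5 (expiry=0+14=14). clock=0
Op 3: tick 7 -> clock=7.
Op 4: insert b.com -> 10.0.0.6 (expiry=7+12=19). clock=7
Op 5: tick 2 -> clock=9.
Op 6: insert a.com -> 10.0.0.2 (expiry=9+7=16). clock=9
Op 7: tick 1 -> clock=10.
Op 8: tick 2 -> clock=12.
Op 9: insert a.com -> 10.0.0.1 (expiry=12+16=28). clock=12
Op 10: insert b.com -> 10.0.0.6 (expiry=12+6=18). clock=12
Op 11: insert b.com -> 10.0.0.2 (expiry=12+6=18). clock=12
Op 12: tick 4 -> clock=16.
Op 13: insert a.com -> 10.0.0.5 (expiry=16+3=19). clock=16
Op 14: insert b.com -> 10.0.0.3 (expiry=16+16=32). clock=16
Op 15: insert a.com -> 10.0.0.2 (expiry=16+12=28). clock=16
Op 16: insert a.com -> 10.0.0.4 (expiry=16+15=31). clock=16
Final clock = 16
Final cache (unexpired): {a.com,b.com} -> size=2

Answer: clock=16 cache_size=2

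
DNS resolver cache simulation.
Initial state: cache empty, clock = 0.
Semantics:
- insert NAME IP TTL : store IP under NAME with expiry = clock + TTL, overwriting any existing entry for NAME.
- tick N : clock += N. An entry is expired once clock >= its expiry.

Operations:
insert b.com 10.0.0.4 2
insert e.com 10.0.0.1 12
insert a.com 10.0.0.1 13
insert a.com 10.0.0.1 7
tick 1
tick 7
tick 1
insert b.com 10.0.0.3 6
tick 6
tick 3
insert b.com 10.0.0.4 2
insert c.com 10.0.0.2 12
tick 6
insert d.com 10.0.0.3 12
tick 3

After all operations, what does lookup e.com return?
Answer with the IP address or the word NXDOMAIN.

Answer: NXDOMAIN

Derivation:
Op 1: insert b.com -> 10.0.0.4 (expiry=0+2=2). clock=0
Op 2: insert e.com -> 10.0.0.1 (expiry=0+12=12). clock=0
Op 3: insert a.com -> 10.0.0.1 (expiry=0+13=13). clock=0
Op 4: insert a.com -> 10.0.0.1 (expiry=0+7=7). clock=0
Op 5: tick 1 -> clock=1.
Op 6: tick 7 -> clock=8. purged={a.com,b.com}
Op 7: tick 1 -> clock=9.
Op 8: insert b.com -> 10.0.0.3 (expiry=9+6=15). clock=9
Op 9: tick 6 -> clock=15. purged={b.com,e.com}
Op 10: tick 3 -> clock=18.
Op 11: insert b.com -> 10.0.0.4 (expiry=18+2=20). clock=18
Op 12: insert c.com -> 10.0.0.2 (expiry=18+12=30). clock=18
Op 13: tick 6 -> clock=24. purged={b.com}
Op 14: insert d.com -> 10.0.0.3 (expiry=24+12=36). clock=24
Op 15: tick 3 -> clock=27.
lookup e.com: not in cache (expired or never inserted)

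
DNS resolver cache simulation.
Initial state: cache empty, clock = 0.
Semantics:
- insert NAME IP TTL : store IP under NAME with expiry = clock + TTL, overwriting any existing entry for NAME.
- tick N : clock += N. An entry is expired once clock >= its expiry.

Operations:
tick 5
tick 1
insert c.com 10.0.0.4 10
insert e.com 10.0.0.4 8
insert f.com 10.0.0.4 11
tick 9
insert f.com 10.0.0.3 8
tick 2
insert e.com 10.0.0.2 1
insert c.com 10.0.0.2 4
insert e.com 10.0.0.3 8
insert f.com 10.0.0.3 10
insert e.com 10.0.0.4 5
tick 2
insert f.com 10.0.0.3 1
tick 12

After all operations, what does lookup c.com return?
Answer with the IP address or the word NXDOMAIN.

Op 1: tick 5 -> clock=5.
Op 2: tick 1 -> clock=6.
Op 3: insert c.com -> 10.0.0.4 (expiry=6+10=16). clock=6
Op 4: insert e.com -> 10.0.0.4 (expiry=6+8=14). clock=6
Op 5: insert f.com -> 10.0.0.4 (expiry=6+11=17). clock=6
Op 6: tick 9 -> clock=15. purged={e.com}
Op 7: insert f.com -> 10.0.0.3 (expiry=15+8=23). clock=15
Op 8: tick 2 -> clock=17. purged={c.com}
Op 9: insert e.com -> 10.0.0.2 (expiry=17+1=18). clock=17
Op 10: insert c.com -> 10.0.0.2 (expiry=17+4=21). clock=17
Op 11: insert e.com -> 10.0.0.3 (expiry=17+8=25). clock=17
Op 12: insert f.com -> 10.0.0.3 (expiry=17+10=27). clock=17
Op 13: insert e.com -> 10.0.0.4 (expiry=17+5=22). clock=17
Op 14: tick 2 -> clock=19.
Op 15: insert f.com -> 10.0.0.3 (expiry=19+1=20). clock=19
Op 16: tick 12 -> clock=31. purged={c.com,e.com,f.com}
lookup c.com: not in cache (expired or never inserted)

Answer: NXDOMAIN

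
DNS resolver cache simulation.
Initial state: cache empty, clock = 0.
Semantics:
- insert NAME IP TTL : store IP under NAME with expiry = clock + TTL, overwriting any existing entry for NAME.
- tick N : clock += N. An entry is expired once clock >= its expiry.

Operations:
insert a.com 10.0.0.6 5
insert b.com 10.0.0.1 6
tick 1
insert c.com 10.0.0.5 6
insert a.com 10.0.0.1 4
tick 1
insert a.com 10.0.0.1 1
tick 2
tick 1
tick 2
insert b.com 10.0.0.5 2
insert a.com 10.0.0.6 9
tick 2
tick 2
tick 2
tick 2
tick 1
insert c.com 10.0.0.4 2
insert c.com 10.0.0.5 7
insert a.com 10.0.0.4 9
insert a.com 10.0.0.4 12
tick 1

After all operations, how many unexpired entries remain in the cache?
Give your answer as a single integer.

Op 1: insert a.com -> 10.0.0.6 (expiry=0+5=5). clock=0
Op 2: insert b.com -> 10.0.0.1 (expiry=0+6=6). clock=0
Op 3: tick 1 -> clock=1.
Op 4: insert c.com -> 10.0.0.5 (expiry=1+6=7). clock=1
Op 5: insert a.com -> 10.0.0.1 (expiry=1+4=5). clock=1
Op 6: tick 1 -> clock=2.
Op 7: insert a.com -> 10.0.0.1 (expiry=2+1=3). clock=2
Op 8: tick 2 -> clock=4. purged={a.com}
Op 9: tick 1 -> clock=5.
Op 10: tick 2 -> clock=7. purged={b.com,c.com}
Op 11: insert b.com -> 10.0.0.5 (expiry=7+2=9). clock=7
Op 12: insert a.com -> 10.0.0.6 (expiry=7+9=16). clock=7
Op 13: tick 2 -> clock=9. purged={b.com}
Op 14: tick 2 -> clock=11.
Op 15: tick 2 -> clock=13.
Op 16: tick 2 -> clock=15.
Op 17: tick 1 -> clock=16. purged={a.com}
Op 18: insert c.com -> 10.0.0.4 (expiry=16+2=18). clock=16
Op 19: insert c.com -> 10.0.0.5 (expiry=16+7=23). clock=16
Op 20: insert a.com -> 10.0.0.4 (expiry=16+9=25). clock=16
Op 21: insert a.com -> 10.0.0.4 (expiry=16+12=28). clock=16
Op 22: tick 1 -> clock=17.
Final cache (unexpired): {a.com,c.com} -> size=2

Answer: 2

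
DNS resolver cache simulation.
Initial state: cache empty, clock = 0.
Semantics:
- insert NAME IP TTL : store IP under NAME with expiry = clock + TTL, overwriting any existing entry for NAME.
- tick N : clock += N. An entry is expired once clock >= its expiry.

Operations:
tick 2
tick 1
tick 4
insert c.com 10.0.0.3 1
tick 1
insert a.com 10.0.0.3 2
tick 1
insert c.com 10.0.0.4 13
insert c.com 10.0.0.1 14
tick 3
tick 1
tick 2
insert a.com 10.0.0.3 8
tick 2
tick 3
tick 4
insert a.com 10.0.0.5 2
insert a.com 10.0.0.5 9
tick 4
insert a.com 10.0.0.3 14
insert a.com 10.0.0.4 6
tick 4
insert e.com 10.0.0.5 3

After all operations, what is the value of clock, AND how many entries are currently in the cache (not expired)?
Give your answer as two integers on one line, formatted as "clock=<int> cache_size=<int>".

Answer: clock=32 cache_size=2

Derivation:
Op 1: tick 2 -> clock=2.
Op 2: tick 1 -> clock=3.
Op 3: tick 4 -> clock=7.
Op 4: insert c.com -> 10.0.0.3 (expiry=7+1=8). clock=7
Op 5: tick 1 -> clock=8. purged={c.com}
Op 6: insert a.com -> 10.0.0.3 (expiry=8+2=10). clock=8
Op 7: tick 1 -> clock=9.
Op 8: insert c.com -> 10.0.0.4 (expiry=9+13=22). clock=9
Op 9: insert c.com -> 10.0.0.1 (expiry=9+14=23). clock=9
Op 10: tick 3 -> clock=12. purged={a.com}
Op 11: tick 1 -> clock=13.
Op 12: tick 2 -> clock=15.
Op 13: insert a.com -> 10.0.0.3 (expiry=15+8=23). clock=15
Op 14: tick 2 -> clock=17.
Op 15: tick 3 -> clock=20.
Op 16: tick 4 -> clock=24. purged={a.com,c.com}
Op 17: insert a.com -> 10.0.0.5 (expiry=24+2=26). clock=24
Op 18: insert a.com -> 10.0.0.5 (expiry=24+9=33). clock=24
Op 19: tick 4 -> clock=28.
Op 20: insert a.com -> 10.0.0.3 (expiry=28+14=42). clock=28
Op 21: insert a.com -> 10.0.0.4 (expiry=28+6=34). clock=28
Op 22: tick 4 -> clock=32.
Op 23: insert e.com -> 10.0.0.5 (expiry=32+3=35). clock=32
Final clock = 32
Final cache (unexpired): {a.com,e.com} -> size=2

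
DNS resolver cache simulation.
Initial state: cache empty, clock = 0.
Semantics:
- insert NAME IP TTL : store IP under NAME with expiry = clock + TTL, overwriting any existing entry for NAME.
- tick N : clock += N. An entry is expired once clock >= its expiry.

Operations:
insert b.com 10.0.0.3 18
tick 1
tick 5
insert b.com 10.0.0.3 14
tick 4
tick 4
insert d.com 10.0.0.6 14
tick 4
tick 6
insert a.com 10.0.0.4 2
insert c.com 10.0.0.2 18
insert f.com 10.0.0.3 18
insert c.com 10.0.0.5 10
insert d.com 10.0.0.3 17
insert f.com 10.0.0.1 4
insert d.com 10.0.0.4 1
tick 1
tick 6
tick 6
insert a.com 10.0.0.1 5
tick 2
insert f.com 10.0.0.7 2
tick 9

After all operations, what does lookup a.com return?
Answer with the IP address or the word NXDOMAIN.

Op 1: insert b.com -> 10.0.0.3 (expiry=0+18=18). clock=0
Op 2: tick 1 -> clock=1.
Op 3: tick 5 -> clock=6.
Op 4: insert b.com -> 10.0.0.3 (expiry=6+14=20). clock=6
Op 5: tick 4 -> clock=10.
Op 6: tick 4 -> clock=14.
Op 7: insert d.com -> 10.0.0.6 (expiry=14+14=28). clock=14
Op 8: tick 4 -> clock=18.
Op 9: tick 6 -> clock=24. purged={b.com}
Op 10: insert a.com -> 10.0.0.4 (expiry=24+2=26). clock=24
Op 11: insert c.com -> 10.0.0.2 (expiry=24+18=42). clock=24
Op 12: insert f.com -> 10.0.0.3 (expiry=24+18=42). clock=24
Op 13: insert c.com -> 10.0.0.5 (expiry=24+10=34). clock=24
Op 14: insert d.com -> 10.0.0.3 (expiry=24+17=41). clock=24
Op 15: insert f.com -> 10.0.0.1 (expiry=24+4=28). clock=24
Op 16: insert d.com -> 10.0.0.4 (expiry=24+1=25). clock=24
Op 17: tick 1 -> clock=25. purged={d.com}
Op 18: tick 6 -> clock=31. purged={a.com,f.com}
Op 19: tick 6 -> clock=37. purged={c.com}
Op 20: insert a.com -> 10.0.0.1 (expiry=37+5=42). clock=37
Op 21: tick 2 -> clock=39.
Op 22: insert f.com -> 10.0.0.7 (expiry=39+2=41). clock=39
Op 23: tick 9 -> clock=48. purged={a.com,f.com}
lookup a.com: not in cache (expired or never inserted)

Answer: NXDOMAIN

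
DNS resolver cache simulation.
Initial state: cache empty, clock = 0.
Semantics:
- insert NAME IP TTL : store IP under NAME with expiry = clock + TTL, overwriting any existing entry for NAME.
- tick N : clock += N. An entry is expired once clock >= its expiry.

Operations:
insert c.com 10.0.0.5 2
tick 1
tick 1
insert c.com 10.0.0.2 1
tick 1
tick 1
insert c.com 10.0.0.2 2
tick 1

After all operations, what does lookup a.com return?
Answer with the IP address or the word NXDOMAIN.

Op 1: insert c.com -> 10.0.0.5 (expiry=0+2=2). clock=0
Op 2: tick 1 -> clock=1.
Op 3: tick 1 -> clock=2. purged={c.com}
Op 4: insert c.com -> 10.0.0.2 (expiry=2+1=3). clock=2
Op 5: tick 1 -> clock=3. purged={c.com}
Op 6: tick 1 -> clock=4.
Op 7: insert c.com -> 10.0.0.2 (expiry=4+2=6). clock=4
Op 8: tick 1 -> clock=5.
lookup a.com: not in cache (expired or never inserted)

Answer: NXDOMAIN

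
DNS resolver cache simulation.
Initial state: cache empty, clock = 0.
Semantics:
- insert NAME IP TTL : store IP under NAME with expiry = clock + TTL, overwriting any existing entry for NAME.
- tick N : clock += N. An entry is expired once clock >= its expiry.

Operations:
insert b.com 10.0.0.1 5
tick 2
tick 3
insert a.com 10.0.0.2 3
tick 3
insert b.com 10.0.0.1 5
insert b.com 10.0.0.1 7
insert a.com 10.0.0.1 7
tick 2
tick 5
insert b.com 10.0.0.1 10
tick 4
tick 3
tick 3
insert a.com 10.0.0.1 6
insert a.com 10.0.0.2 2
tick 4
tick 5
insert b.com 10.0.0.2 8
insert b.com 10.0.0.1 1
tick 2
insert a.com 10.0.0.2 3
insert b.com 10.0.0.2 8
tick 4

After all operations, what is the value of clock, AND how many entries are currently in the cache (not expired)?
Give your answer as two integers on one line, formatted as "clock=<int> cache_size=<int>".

Op 1: insert b.com -> 10.0.0.1 (expiry=0+5=5). clock=0
Op 2: tick 2 -> clock=2.
Op 3: tick 3 -> clock=5. purged={b.com}
Op 4: insert a.com -> 10.0.0.2 (expiry=5+3=8). clock=5
Op 5: tick 3 -> clock=8. purged={a.com}
Op 6: insert b.com -> 10.0.0.1 (expiry=8+5=13). clock=8
Op 7: insert b.com -> 10.0.0.1 (expiry=8+7=15). clock=8
Op 8: insert a.com -> 10.0.0.1 (expiry=8+7=15). clock=8
Op 9: tick 2 -> clock=10.
Op 10: tick 5 -> clock=15. purged={a.com,b.com}
Op 11: insert b.com -> 10.0.0.1 (expiry=15+10=25). clock=15
Op 12: tick 4 -> clock=19.
Op 13: tick 3 -> clock=22.
Op 14: tick 3 -> clock=25. purged={b.com}
Op 15: insert a.com -> 10.0.0.1 (expiry=25+6=31). clock=25
Op 16: insert a.com -> 10.0.0.2 (expiry=25+2=27). clock=25
Op 17: tick 4 -> clock=29. purged={a.com}
Op 18: tick 5 -> clock=34.
Op 19: insert b.com -> 10.0.0.2 (expiry=34+8=42). clock=34
Op 20: insert b.com -> 10.0.0.1 (expiry=34+1=35). clock=34
Op 21: tick 2 -> clock=36. purged={b.com}
Op 22: insert a.com -> 10.0.0.2 (expiry=36+3=39). clock=36
Op 23: insert b.com -> 10.0.0.2 (expiry=36+8=44). clock=36
Op 24: tick 4 -> clock=40. purged={a.com}
Final clock = 40
Final cache (unexpired): {b.com} -> size=1

Answer: clock=40 cache_size=1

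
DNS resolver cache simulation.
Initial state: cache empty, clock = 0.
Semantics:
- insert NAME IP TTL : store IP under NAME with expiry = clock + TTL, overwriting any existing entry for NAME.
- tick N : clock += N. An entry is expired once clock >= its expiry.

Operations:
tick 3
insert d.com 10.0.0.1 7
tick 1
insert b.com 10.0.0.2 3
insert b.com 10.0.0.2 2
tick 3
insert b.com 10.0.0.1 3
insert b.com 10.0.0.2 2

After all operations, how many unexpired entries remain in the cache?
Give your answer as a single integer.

Answer: 2

Derivation:
Op 1: tick 3 -> clock=3.
Op 2: insert d.com -> 10.0.0.1 (expiry=3+7=10). clock=3
Op 3: tick 1 -> clock=4.
Op 4: insert b.com -> 10.0.0.2 (expiry=4+3=7). clock=4
Op 5: insert b.com -> 10.0.0.2 (expiry=4+2=6). clock=4
Op 6: tick 3 -> clock=7. purged={b.com}
Op 7: insert b.com -> 10.0.0.1 (expiry=7+3=10). clock=7
Op 8: insert b.com -> 10.0.0.2 (expiry=7+2=9). clock=7
Final cache (unexpired): {b.com,d.com} -> size=2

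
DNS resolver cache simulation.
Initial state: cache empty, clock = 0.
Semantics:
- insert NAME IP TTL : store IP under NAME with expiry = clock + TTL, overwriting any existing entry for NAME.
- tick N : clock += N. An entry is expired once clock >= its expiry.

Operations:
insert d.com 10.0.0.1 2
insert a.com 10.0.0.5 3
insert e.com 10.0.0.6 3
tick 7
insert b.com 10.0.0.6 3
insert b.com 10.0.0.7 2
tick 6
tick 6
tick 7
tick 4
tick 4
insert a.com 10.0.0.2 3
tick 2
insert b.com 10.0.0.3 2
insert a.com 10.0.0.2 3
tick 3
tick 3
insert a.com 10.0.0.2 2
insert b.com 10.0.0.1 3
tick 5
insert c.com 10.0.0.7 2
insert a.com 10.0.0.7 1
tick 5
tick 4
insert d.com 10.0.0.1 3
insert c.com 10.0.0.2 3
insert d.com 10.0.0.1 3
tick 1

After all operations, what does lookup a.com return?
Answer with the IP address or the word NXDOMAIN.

Answer: NXDOMAIN

Derivation:
Op 1: insert d.com -> 10.0.0.1 (expiry=0+2=2). clock=0
Op 2: insert a.com -> 10.0.0.5 (expiry=0+3=3). clock=0
Op 3: insert e.com -> 10.0.0.6 (expiry=0+3=3). clock=0
Op 4: tick 7 -> clock=7. purged={a.com,d.com,e.com}
Op 5: insert b.com -> 10.0.0.6 (expiry=7+3=10). clock=7
Op 6: insert b.com -> 10.0.0.7 (expiry=7+2=9). clock=7
Op 7: tick 6 -> clock=13. purged={b.com}
Op 8: tick 6 -> clock=19.
Op 9: tick 7 -> clock=26.
Op 10: tick 4 -> clock=30.
Op 11: tick 4 -> clock=34.
Op 12: insert a.com -> 10.0.0.2 (expiry=34+3=37). clock=34
Op 13: tick 2 -> clock=36.
Op 14: insert b.com -> 10.0.0.3 (expiry=36+2=38). clock=36
Op 15: insert a.com -> 10.0.0.2 (expiry=36+3=39). clock=36
Op 16: tick 3 -> clock=39. purged={a.com,b.com}
Op 17: tick 3 -> clock=42.
Op 18: insert a.com -> 10.0.0.2 (expiry=42+2=44). clock=42
Op 19: insert b.com -> 10.0.0.1 (expiry=42+3=45). clock=42
Op 20: tick 5 -> clock=47. purged={a.com,b.com}
Op 21: insert c.com -> 10.0.0.7 (expiry=47+2=49). clock=47
Op 22: insert a.com -> 10.0.0.7 (expiry=47+1=48). clock=47
Op 23: tick 5 -> clock=52. purged={a.com,c.com}
Op 24: tick 4 -> clock=56.
Op 25: insert d.com -> 10.0.0.1 (expiry=56+3=59). clock=56
Op 26: insert c.com -> 10.0.0.2 (expiry=56+3=59). clock=56
Op 27: insert d.com -> 10.0.0.1 (expiry=56+3=59). clock=56
Op 28: tick 1 -> clock=57.
lookup a.com: not in cache (expired or never inserted)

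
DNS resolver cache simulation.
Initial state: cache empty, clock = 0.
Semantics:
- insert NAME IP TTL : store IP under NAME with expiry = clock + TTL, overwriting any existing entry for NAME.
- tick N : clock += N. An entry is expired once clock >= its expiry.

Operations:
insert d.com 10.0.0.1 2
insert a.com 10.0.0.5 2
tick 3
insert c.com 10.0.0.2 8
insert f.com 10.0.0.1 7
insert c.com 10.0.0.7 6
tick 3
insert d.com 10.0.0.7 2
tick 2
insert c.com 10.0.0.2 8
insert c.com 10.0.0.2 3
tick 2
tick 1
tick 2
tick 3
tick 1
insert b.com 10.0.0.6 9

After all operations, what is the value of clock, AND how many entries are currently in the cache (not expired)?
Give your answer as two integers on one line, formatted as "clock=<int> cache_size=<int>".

Op 1: insert d.com -> 10.0.0.1 (expiry=0+2=2). clock=0
Op 2: insert a.com -> 10.0.0.5 (expiry=0+2=2). clock=0
Op 3: tick 3 -> clock=3. purged={a.com,d.com}
Op 4: insert c.com -> 10.0.0.2 (expiry=3+8=11). clock=3
Op 5: insert f.com -> 10.0.0.1 (expiry=3+7=10). clock=3
Op 6: insert c.com -> 10.0.0.7 (expiry=3+6=9). clock=3
Op 7: tick 3 -> clock=6.
Op 8: insert d.com -> 10.0.0.7 (expiry=6+2=8). clock=6
Op 9: tick 2 -> clock=8. purged={d.com}
Op 10: insert c.com -> 10.0.0.2 (expiry=8+8=16). clock=8
Op 11: insert c.com -> 10.0.0.2 (expiry=8+3=11). clock=8
Op 12: tick 2 -> clock=10. purged={f.com}
Op 13: tick 1 -> clock=11. purged={c.com}
Op 14: tick 2 -> clock=13.
Op 15: tick 3 -> clock=16.
Op 16: tick 1 -> clock=17.
Op 17: insert b.com -> 10.0.0.6 (expiry=17+9=26). clock=17
Final clock = 17
Final cache (unexpired): {b.com} -> size=1

Answer: clock=17 cache_size=1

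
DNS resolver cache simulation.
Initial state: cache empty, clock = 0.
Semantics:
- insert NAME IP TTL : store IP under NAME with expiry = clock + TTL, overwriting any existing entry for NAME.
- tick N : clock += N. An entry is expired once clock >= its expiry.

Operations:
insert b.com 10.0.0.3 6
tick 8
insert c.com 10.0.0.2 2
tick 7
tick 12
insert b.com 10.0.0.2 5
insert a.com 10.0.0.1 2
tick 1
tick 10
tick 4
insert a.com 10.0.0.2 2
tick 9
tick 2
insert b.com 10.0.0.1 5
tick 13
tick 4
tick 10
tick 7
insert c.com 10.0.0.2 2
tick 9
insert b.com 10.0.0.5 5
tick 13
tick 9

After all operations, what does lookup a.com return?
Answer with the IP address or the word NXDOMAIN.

Answer: NXDOMAIN

Derivation:
Op 1: insert b.com -> 10.0.0.3 (expiry=0+6=6). clock=0
Op 2: tick 8 -> clock=8. purged={b.com}
Op 3: insert c.com -> 10.0.0.2 (expiry=8+2=10). clock=8
Op 4: tick 7 -> clock=15. purged={c.com}
Op 5: tick 12 -> clock=27.
Op 6: insert b.com -> 10.0.0.2 (expiry=27+5=32). clock=27
Op 7: insert a.com -> 10.0.0.1 (expiry=27+2=29). clock=27
Op 8: tick 1 -> clock=28.
Op 9: tick 10 -> clock=38. purged={a.com,b.com}
Op 10: tick 4 -> clock=42.
Op 11: insert a.com -> 10.0.0.2 (expiry=42+2=44). clock=42
Op 12: tick 9 -> clock=51. purged={a.com}
Op 13: tick 2 -> clock=53.
Op 14: insert b.com -> 10.0.0.1 (expiry=53+5=58). clock=53
Op 15: tick 13 -> clock=66. purged={b.com}
Op 16: tick 4 -> clock=70.
Op 17: tick 10 -> clock=80.
Op 18: tick 7 -> clock=87.
Op 19: insert c.com -> 10.0.0.2 (expiry=87+2=89). clock=87
Op 20: tick 9 -> clock=96. purged={c.com}
Op 21: insert b.com -> 10.0.0.5 (expiry=96+5=101). clock=96
Op 22: tick 13 -> clock=109. purged={b.com}
Op 23: tick 9 -> clock=118.
lookup a.com: not in cache (expired or never inserted)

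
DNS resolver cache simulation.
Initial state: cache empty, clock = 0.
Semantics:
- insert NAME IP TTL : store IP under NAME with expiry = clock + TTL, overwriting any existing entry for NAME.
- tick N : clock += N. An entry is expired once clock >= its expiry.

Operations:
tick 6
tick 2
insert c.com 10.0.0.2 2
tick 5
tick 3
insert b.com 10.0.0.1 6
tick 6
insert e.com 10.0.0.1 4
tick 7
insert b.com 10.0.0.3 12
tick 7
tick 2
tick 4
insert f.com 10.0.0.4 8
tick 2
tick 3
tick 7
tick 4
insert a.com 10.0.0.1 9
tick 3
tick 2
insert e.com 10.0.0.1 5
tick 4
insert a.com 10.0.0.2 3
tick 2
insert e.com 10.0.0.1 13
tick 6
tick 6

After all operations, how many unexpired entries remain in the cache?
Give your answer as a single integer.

Answer: 1

Derivation:
Op 1: tick 6 -> clock=6.
Op 2: tick 2 -> clock=8.
Op 3: insert c.com -> 10.0.0.2 (expiry=8+2=10). clock=8
Op 4: tick 5 -> clock=13. purged={c.com}
Op 5: tick 3 -> clock=16.
Op 6: insert b.com -> 10.0.0.1 (expiry=16+6=22). clock=16
Op 7: tick 6 -> clock=22. purged={b.com}
Op 8: insert e.com -> 10.0.0.1 (expiry=22+4=26). clock=22
Op 9: tick 7 -> clock=29. purged={e.com}
Op 10: insert b.com -> 10.0.0.3 (expiry=29+12=41). clock=29
Op 11: tick 7 -> clock=36.
Op 12: tick 2 -> clock=38.
Op 13: tick 4 -> clock=42. purged={b.com}
Op 14: insert f.com -> 10.0.0.4 (expiry=42+8=50). clock=42
Op 15: tick 2 -> clock=44.
Op 16: tick 3 -> clock=47.
Op 17: tick 7 -> clock=54. purged={f.com}
Op 18: tick 4 -> clock=58.
Op 19: insert a.com -> 10.0.0.1 (expiry=58+9=67). clock=58
Op 20: tick 3 -> clock=61.
Op 21: tick 2 -> clock=63.
Op 22: insert e.com -> 10.0.0.1 (expiry=63+5=68). clock=63
Op 23: tick 4 -> clock=67. purged={a.com}
Op 24: insert a.com -> 10.0.0.2 (expiry=67+3=70). clock=67
Op 25: tick 2 -> clock=69. purged={e.com}
Op 26: insert e.com -> 10.0.0.1 (expiry=69+13=82). clock=69
Op 27: tick 6 -> clock=75. purged={a.com}
Op 28: tick 6 -> clock=81.
Final cache (unexpired): {e.com} -> size=1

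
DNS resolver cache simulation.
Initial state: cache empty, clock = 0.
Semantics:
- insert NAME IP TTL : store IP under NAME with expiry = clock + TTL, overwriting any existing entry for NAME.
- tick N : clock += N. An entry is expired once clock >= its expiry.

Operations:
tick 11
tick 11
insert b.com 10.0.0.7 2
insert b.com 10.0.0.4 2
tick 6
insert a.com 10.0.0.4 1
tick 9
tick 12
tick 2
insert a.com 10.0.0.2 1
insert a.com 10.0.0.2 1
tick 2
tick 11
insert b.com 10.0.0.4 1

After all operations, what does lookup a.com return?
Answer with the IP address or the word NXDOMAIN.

Op 1: tick 11 -> clock=11.
Op 2: tick 11 -> clock=22.
Op 3: insert b.com -> 10.0.0.7 (expiry=22+2=24). clock=22
Op 4: insert b.com -> 10.0.0.4 (expiry=22+2=24). clock=22
Op 5: tick 6 -> clock=28. purged={b.com}
Op 6: insert a.com -> 10.0.0.4 (expiry=28+1=29). clock=28
Op 7: tick 9 -> clock=37. purged={a.com}
Op 8: tick 12 -> clock=49.
Op 9: tick 2 -> clock=51.
Op 10: insert a.com -> 10.0.0.2 (expiry=51+1=52). clock=51
Op 11: insert a.com -> 10.0.0.2 (expiry=51+1=52). clock=51
Op 12: tick 2 -> clock=53. purged={a.com}
Op 13: tick 11 -> clock=64.
Op 14: insert b.com -> 10.0.0.4 (expiry=64+1=65). clock=64
lookup a.com: not in cache (expired or never inserted)

Answer: NXDOMAIN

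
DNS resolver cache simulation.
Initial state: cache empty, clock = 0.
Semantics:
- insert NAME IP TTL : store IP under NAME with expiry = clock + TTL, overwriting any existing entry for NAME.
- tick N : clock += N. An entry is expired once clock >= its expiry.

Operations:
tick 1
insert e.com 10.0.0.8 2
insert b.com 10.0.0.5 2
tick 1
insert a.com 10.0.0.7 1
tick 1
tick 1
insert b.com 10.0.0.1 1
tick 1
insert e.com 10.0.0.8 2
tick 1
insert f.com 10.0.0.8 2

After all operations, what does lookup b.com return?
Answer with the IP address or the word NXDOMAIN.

Op 1: tick 1 -> clock=1.
Op 2: insert e.com -> 10.0.0.8 (expiry=1+2=3). clock=1
Op 3: insert b.com -> 10.0.0.5 (expiry=1+2=3). clock=1
Op 4: tick 1 -> clock=2.
Op 5: insert a.com -> 10.0.0.7 (expiry=2+1=3). clock=2
Op 6: tick 1 -> clock=3. purged={a.com,b.com,e.com}
Op 7: tick 1 -> clock=4.
Op 8: insert b.com -> 10.0.0.1 (expiry=4+1=5). clock=4
Op 9: tick 1 -> clock=5. purged={b.com}
Op 10: insert e.com -> 10.0.0.8 (expiry=5+2=7). clock=5
Op 11: tick 1 -> clock=6.
Op 12: insert f.com -> 10.0.0.8 (expiry=6+2=8). clock=6
lookup b.com: not in cache (expired or never inserted)

Answer: NXDOMAIN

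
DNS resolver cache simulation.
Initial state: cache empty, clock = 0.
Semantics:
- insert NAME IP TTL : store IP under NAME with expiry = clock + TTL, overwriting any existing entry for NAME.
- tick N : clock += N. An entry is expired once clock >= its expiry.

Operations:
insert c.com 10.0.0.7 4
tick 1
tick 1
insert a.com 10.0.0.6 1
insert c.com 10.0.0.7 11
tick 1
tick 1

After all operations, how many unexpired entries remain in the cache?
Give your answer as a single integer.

Op 1: insert c.com -> 10.0.0.7 (expiry=0+4=4). clock=0
Op 2: tick 1 -> clock=1.
Op 3: tick 1 -> clock=2.
Op 4: insert a.com -> 10.0.0.6 (expiry=2+1=3). clock=2
Op 5: insert c.com -> 10.0.0.7 (expiry=2+11=13). clock=2
Op 6: tick 1 -> clock=3. purged={a.com}
Op 7: tick 1 -> clock=4.
Final cache (unexpired): {c.com} -> size=1

Answer: 1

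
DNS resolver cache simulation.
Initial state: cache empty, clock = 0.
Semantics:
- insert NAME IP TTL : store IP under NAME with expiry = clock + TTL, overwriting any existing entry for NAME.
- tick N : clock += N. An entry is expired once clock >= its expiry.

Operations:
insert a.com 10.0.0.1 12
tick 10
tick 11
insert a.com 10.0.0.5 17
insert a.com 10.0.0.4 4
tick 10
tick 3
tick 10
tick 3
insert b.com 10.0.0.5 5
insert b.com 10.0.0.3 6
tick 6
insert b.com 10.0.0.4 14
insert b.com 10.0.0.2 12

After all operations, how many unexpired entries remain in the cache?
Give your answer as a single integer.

Op 1: insert a.com -> 10.0.0.1 (expiry=0+12=12). clock=0
Op 2: tick 10 -> clock=10.
Op 3: tick 11 -> clock=21. purged={a.com}
Op 4: insert a.com -> 10.0.0.5 (expiry=21+17=38). clock=21
Op 5: insert a.com -> 10.0.0.4 (expiry=21+4=25). clock=21
Op 6: tick 10 -> clock=31. purged={a.com}
Op 7: tick 3 -> clock=34.
Op 8: tick 10 -> clock=44.
Op 9: tick 3 -> clock=47.
Op 10: insert b.com -> 10.0.0.5 (expiry=47+5=52). clock=47
Op 11: insert b.com -> 10.0.0.3 (expiry=47+6=53). clock=47
Op 12: tick 6 -> clock=53. purged={b.com}
Op 13: insert b.com -> 10.0.0.4 (expiry=53+14=67). clock=53
Op 14: insert b.com -> 10.0.0.2 (expiry=53+12=65). clock=53
Final cache (unexpired): {b.com} -> size=1

Answer: 1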